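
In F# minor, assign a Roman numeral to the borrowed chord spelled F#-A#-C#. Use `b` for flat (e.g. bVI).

The root F# is the diatonic 1st degree of F# minor; the borrowing shows in the chord quality. Diatonically F# minor has F#m (i) on that degree; F#–A#–C# is instead the major chord native to F# major, so it takes the label I.

I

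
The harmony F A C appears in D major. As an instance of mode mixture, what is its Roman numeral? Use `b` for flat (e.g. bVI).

In D major scale degree 3 is F#; F is its lowered form, from D minor. Diatonically D major has F#m (iii) on that degree; F–A–C is instead the major chord native to D minor, so it takes the label bIII.

bIII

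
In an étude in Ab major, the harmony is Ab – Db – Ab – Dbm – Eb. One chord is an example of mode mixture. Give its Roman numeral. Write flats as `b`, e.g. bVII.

Ab major has the diatonic set Ab, Bbm, Cm, Db, Eb, Fm, Gdim. Of the given chords, Ab, Db and Eb are diatonic. Dbm (Db–Fb–Ab) doesn't fit — on degree 4 Ab major would have Db (IV). Dbm is the degree-4 chord of Ab minor, so it is the borrowed iv.

iv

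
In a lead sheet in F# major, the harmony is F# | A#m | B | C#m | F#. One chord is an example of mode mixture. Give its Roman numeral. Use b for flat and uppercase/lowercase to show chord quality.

v

In F# major the diatonic chords are F#, G#m, A#m, B, C#, D#m, E#dim. F#, A#m and B all belong to that set. But C#m (C#–E–G#) is foreign: the diatonic V on degree 5 is C#, whereas C#m comes from F# minor. It is labeled v.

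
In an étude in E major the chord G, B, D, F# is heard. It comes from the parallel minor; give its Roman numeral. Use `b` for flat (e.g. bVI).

The root G is the lowered 3rd scale degree — diatonically E major has G# there. G–B–D–F# is a major-seventh chord — the form found in E minor, not the diatonic iii (G#m). Borrowed into E major it is written bIIImaj7.

bIIImaj7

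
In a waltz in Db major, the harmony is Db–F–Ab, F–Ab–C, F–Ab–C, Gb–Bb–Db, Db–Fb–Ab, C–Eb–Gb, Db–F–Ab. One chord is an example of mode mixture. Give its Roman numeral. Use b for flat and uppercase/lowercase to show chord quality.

i

The diatonic triads in Db major are Db, Ebm, Fm, Gb, Ab, Bbm, Cdim. Db–F–Ab = Db, F–Ab–C = Fm, Gb–Bb–Db = Gb and C–Eb–Gb = Cdim all belong to that set. Db–Fb–Ab is not: scale degree 1 in Db major carries Db (I). In Db minor the chord on that degree is Dbm, so here it functions as i, borrowed from the parallel minor.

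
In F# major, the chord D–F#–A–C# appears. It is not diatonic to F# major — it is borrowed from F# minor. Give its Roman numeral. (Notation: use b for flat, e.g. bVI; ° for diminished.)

The root D is the lowered 6th scale degree — diatonically F# major has D# there. Diatonically F# major has D#m (vi) on that degree; D–F#–A–C# is instead the major-seventh chord native to F# minor, so it takes the label bVImaj7.

bVImaj7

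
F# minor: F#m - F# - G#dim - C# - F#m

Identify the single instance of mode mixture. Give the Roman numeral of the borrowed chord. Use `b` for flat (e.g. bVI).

I

In F# minor (with V from harmonic minor) the diatonic chords are F#m, G#dim, A, Bm, C#, D, E. F#m, G#dim and C# are all diatonic. F# (F#–A#–C#) doesn't fit — on degree 1 F# minor would have F#m (i). F# is the degree-1 chord of F# major, so it is the borrowed I.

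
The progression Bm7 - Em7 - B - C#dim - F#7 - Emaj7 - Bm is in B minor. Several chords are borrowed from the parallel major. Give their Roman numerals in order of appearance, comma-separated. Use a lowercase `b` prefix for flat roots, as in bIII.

In B minor (with V from harmonic minor) the diatonic chords are Bm, C#dim, D, Em, F#, G, A. Of the given chords, Bm7, Em7, C#dim, F#7 and Bm are diatonic. B (B–D#–F#) doesn't fit — on degree 1 B minor would have Bm (i). B is the degree-1 chord of B major, so it is the borrowed I. But Emaj7 (E–G#–B–D#) is foreign: the diatonic iv on degree 4 is Em, whereas Emaj7 comes from B major. It is labeled IVmaj7.

I, IVmaj7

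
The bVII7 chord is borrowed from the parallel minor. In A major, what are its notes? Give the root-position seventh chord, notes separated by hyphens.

G-B-D-F

Scale degree 7 in A major is G#. bVII7 uses the lowered form, G, taken from A minor. In A minor the chord on G is G–B–D–F.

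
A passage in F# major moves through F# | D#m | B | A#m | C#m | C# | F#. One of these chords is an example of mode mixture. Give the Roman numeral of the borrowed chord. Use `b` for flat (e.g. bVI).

The diatonic triads in F# major are F#, G#m, A#m, B, C#, D#m, E#dim. F#, D#m, B, A#m and C# all belong to that set. But C#m (C#–E–G#) is foreign: the diatonic V on degree 5 is C#, whereas C#m comes from F# minor. It is labeled v.

v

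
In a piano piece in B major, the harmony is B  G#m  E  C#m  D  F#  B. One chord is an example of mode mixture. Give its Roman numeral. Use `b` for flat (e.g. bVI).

The diatonic triads in B major are B, C#m, D#m, E, F#, G#m, A#dim. Of the given chords, B, G#m, E, C#m and F# are diatonic. D (D–F#–A) doesn't fit — on degree 3 B major would have D#m (iii). D is the degree-3 chord of B minor, so it is the borrowed bIII.

bIII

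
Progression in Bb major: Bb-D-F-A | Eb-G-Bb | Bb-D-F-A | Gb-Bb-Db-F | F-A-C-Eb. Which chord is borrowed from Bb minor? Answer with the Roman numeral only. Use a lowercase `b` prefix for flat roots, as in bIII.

The diatonic triads in Bb major are Bb, Cm, Dm, Eb, F, Gm, Adim. Bb–D–F–A = Bbmaj7, Eb–G–Bb = Eb and F–A–C–Eb = F7 are all diatonic. But Gb–Bb–Db–F is foreign: the diatonic vi on degree 6 is Gm, whereas Gbmaj7 comes from Bb minor. It is labeled bVImaj7.

bVImaj7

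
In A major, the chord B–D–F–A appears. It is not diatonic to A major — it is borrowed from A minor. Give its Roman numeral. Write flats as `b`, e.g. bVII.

iiø7

The root B is the diatonic 2nd degree of A major; the borrowing shows in the chord quality. B–D–F–A is a half-diminished-seventh chord — the form found in A minor, not the diatonic ii (Bm). Borrowed into A major it is written iiø7.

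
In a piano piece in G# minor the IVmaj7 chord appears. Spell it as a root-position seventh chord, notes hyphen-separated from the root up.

IVmaj7 is built on scale degree 4, which is C# in both G# minor and its parallel. In G# major the chord on C# is C#–E#–G#–B#.

C#-E#-G#-B#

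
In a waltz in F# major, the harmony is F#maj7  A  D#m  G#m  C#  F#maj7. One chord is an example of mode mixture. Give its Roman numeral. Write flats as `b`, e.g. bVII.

bIII

The diatonic triads in F# major are F#, G#m, A#m, B, C#, D#m, E#dim. Of the given chords, F#maj7, D#m, G#m and C# are diatonic. But A (A–C#–E) is foreign: the diatonic iii on degree 3 is A#m, whereas A comes from F# minor. It is labeled bIII.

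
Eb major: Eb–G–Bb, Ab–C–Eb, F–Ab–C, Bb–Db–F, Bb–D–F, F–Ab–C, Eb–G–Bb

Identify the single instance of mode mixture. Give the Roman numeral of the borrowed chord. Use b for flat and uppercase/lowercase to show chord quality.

Eb major has the diatonic set Eb, Fm, Gm, Ab, Bb, Cm, Ddim. Eb–G–Bb = Eb, Ab–C–Eb = Ab, F–Ab–C = Fm and Bb–D–F = Bb are all diatonic. Bb–Db–F is not: scale degree 5 in Eb major carries Bb (V). In Eb minor the chord on that degree is Bbm, so here it functions as v, borrowed from the parallel minor.

v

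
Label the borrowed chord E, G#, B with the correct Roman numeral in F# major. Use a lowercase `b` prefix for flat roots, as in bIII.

bVII

In F# major scale degree 7 is E#; E is its lowered form, from F# minor. The diatonic chord on degree 7 would be E#dim (vii°), but E–G#–B is the major chord from F# minor. As a borrowed chord it is labeled bVII.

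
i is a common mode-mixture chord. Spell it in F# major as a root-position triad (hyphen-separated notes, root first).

The root, F#, is scale degree 1 — the same note in F# major and F# minor; only the chord quality changes. In F# minor the chord on F# is F#–A–C#.

F#-A-C#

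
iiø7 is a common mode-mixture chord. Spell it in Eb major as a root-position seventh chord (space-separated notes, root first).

F Ab Cb Eb

The root, F, is scale degree 2 — the same note in Eb major and Eb minor; only the chord quality changes. Building the half-diminished-seventh chord from the parallel minor on F: F–Ab–Cb–Eb.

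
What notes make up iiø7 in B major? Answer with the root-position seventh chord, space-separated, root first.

iiø7 is built on scale degree 2, which is C# in both B major and its parallel. In B minor the chord on C# is C#–E–G–B.

C# E G B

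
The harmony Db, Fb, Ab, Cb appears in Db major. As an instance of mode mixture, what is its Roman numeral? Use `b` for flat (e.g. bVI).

i7

Db is scale degree 1 in Db major. The diatonic chord on degree 1 would be Db (I), but Db–Fb–Ab–Cb is the minor-seventh chord from Db minor. As a borrowed chord it is labeled i7.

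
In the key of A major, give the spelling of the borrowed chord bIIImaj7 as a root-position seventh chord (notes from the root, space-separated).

The root of bIIImaj7 is the lowered 3rd degree: C# becomes C. In A minor the chord on C is C–E–G–B.

C E G B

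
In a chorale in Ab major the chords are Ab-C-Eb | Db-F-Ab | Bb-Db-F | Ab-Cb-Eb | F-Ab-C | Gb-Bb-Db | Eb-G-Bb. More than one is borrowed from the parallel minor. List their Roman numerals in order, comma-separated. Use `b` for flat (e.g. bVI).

i, bVII

Ab major has the diatonic set Ab, Bbm, Cm, Db, Eb, Fm, Gdim. Ab–C–Eb = Ab, Db–F–Ab = Db, Bb–Db–F = Bbm, F–Ab–C = Fm and Eb–G–Bb = Eb are all diatonic. Ab–Cb–Eb is not: scale degree 1 in Ab major carries Ab (I). In Ab minor the chord on that degree is Abm, so here it functions as i, borrowed from the parallel minor. Gb–Bb–Db is not: scale degree 7 in Ab major carries Gdim (vii°). In Ab minor the chord on that degree is Gb, so here it functions as bVII, borrowed from the parallel minor.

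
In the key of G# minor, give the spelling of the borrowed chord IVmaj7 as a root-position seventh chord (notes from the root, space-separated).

C# E# G# B#

IVmaj7 is built on scale degree 4, which is C# in both G# minor and its parallel. Building the major-seventh chord from the parallel major on C#: C#–E#–G#–B#.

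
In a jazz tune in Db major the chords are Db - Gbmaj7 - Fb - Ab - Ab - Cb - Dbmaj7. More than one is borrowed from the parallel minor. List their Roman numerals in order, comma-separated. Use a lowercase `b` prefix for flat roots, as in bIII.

Db major has the diatonic set Db, Ebm, Fm, Gb, Ab, Bbm, Cdim. Db, Gbmaj7, Ab and Dbmaj7 all belong to that set. Fb (Fb–Ab–Cb) is not: scale degree 3 in Db major carries Fm (iii). In Db minor the chord on that degree is Fb, so here it functions as bIII, borrowed from the parallel minor. Cb (Cb–Eb–Gb) is not: scale degree 7 in Db major carries Cdim (vii°). In Db minor the chord on that degree is Cb, so here it functions as bVII, borrowed from the parallel minor.

bIII, bVII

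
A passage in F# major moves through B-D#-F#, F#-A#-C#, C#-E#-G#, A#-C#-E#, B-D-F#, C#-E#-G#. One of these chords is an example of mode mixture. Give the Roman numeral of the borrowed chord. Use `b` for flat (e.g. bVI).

F# major has the diatonic set F#, G#m, A#m, B, C#, D#m, E#dim. B–D#–F# = B, F#–A#–C# = F#, C#–E#–G# = C# and A#–C#–E# = A#m all belong to that set. B–D–F# is not: scale degree 4 in F# major carries B (IV). In F# minor the chord on that degree is Bm, so here it functions as iv, borrowed from the parallel minor.

iv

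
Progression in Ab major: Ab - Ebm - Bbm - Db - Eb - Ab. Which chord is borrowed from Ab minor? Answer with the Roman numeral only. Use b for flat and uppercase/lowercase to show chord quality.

v

Ab major has the diatonic set Ab, Bbm, Cm, Db, Eb, Fm, Gdim. Ab, Bbm, Db and Eb are all diatonic. Ebm (Eb–Gb–Bb) doesn't fit — on degree 5 Ab major would have Eb (V). Ebm is the degree-5 chord of Ab minor, so it is the borrowed v.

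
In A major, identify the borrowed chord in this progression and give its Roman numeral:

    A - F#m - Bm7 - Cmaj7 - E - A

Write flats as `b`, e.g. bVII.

The diatonic triads in A major are A, Bm, C#m, D, E, F#m, G#dim. A, F#m, Bm7 and E are all diatonic. Cmaj7 (C–E–G–B) is not: scale degree 3 in A major carries C#m (iii). In A minor the chord on that degree is Cmaj7, so here it functions as bIIImaj7, borrowed from the parallel minor.

bIIImaj7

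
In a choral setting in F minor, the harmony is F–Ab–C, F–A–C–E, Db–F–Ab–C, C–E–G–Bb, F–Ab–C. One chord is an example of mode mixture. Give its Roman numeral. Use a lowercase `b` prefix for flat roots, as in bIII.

In F minor (with V from harmonic minor) the diatonic chords are Fm, Gdim, Ab, Bbm, C, Db, Eb. F–Ab–C = Fm, Db–F–Ab–C = Dbmaj7 and C–E–G–Bb = C7 are all diatonic. F–A–C–E is not: scale degree 1 in F minor carries Fm (i). In F major the chord on that degree is Fmaj7, so here it functions as Imaj7, borrowed from the parallel major.

Imaj7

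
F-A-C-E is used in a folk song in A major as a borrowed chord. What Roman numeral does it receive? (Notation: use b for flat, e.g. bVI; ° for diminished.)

F is the lowered form of scale degree 6 in A major (the diatonic degree 6 is F#). Diatonically A major has F#m (vi) on that degree; F–A–C–E is instead the major-seventh chord native to A minor, so it takes the label bVImaj7.

bVImaj7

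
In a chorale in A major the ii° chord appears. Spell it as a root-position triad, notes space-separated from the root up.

The root, B, is scale degree 2 — the same note in A major and A minor; only the chord quality changes. Stacking thirds in A minor on B gives B–D–F.

B D F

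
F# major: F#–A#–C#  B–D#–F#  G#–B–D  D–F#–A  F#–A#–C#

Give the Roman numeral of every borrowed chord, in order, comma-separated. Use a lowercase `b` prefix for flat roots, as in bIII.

ii°, bVI

In F# major the diatonic chords are F#, G#m, A#m, B, C#, D#m, E#dim. Of the given chords, F#–A#–C# = F# and B–D#–F# = B are diatonic. But G#–B–D is foreign: the diatonic ii on degree 2 is G#m, whereas G#dim comes from F# minor. It is labeled ii°. But D–F#–A is foreign: the diatonic vi on degree 6 is D#m, whereas D comes from F# minor. It is labeled bVI.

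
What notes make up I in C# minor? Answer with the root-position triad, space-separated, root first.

I is built on scale degree 1, which is C# in both C# minor and its parallel. In C# major the chord on C# is C#–E#–G#.

C# E# G#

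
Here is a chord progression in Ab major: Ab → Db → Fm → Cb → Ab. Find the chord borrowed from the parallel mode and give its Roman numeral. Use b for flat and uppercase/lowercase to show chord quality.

The diatonic triads in Ab major are Ab, Bbm, Cm, Db, Eb, Fm, Gdim. Ab, Db and Fm all belong to that set. But Cb (Cb–Eb–Gb) is foreign: the diatonic iii on degree 3 is Cm, whereas Cb comes from Ab minor. It is labeled bIII.

bIII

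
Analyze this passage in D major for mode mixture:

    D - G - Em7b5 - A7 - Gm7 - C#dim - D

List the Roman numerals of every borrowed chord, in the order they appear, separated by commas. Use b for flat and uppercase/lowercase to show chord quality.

iiø7, iv7

In D major the diatonic chords are D, Em, F#m, G, A, Bm, C#dim. D, G, A7 and C#dim are all diatonic. Em7b5 (E–G–Bb–D) is not: scale degree 2 in D major carries Em (ii). In D minor the chord on that degree is Em7b5, so here it functions as iiø7, borrowed from the parallel minor. But Gm7 (G–Bb–D–F) is foreign: the diatonic IV on degree 4 is G, whereas Gm7 comes from D minor. It is labeled iv7.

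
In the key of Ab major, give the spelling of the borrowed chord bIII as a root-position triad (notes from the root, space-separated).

Cb Eb Gb

Scale degree 3 in Ab major is C. bIII uses the lowered form, Cb, taken from Ab minor. Building the major chord from the parallel minor on Cb: Cb–Eb–Gb.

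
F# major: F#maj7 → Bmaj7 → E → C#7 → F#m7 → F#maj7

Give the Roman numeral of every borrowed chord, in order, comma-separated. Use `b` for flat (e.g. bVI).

bVII, i7

F# major has the diatonic set F#, G#m, A#m, B, C#, D#m, E#dim. F#maj7, Bmaj7 and C#7 are all diatonic. E (E–G#–B) is not: scale degree 7 in F# major carries E#dim (vii°). In F# minor the chord on that degree is E, so here it functions as bVII, borrowed from the parallel minor. F#m7 (F#–A–C#–E) doesn't fit — on degree 1 F# major would have F# (I). F#m7 is the degree-1 chord of F# minor, so it is the borrowed i7.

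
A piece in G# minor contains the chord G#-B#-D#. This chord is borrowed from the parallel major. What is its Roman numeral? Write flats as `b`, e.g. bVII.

I

The root G# is the diatonic 1st degree of G# minor; the borrowing shows in the chord quality. G#–B#–D# is a major chord — the form found in G# major, not the diatonic i (G#m). Borrowed into G# minor it is written I.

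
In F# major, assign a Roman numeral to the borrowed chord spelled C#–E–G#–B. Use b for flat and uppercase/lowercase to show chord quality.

The root C# is the diatonic 5th degree of F# major; the borrowing shows in the chord quality. Diatonically F# major has C# (V) on that degree; C#–E–G#–B is instead the minor-seventh chord native to F# minor, so it takes the label v7.

v7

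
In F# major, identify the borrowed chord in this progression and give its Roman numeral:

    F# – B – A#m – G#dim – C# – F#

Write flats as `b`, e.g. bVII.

ii°

In F# major the diatonic chords are F#, G#m, A#m, B, C#, D#m, E#dim. Of the given chords, F#, B, A#m and C# are diatonic. But G#dim (G#–B–D) is foreign: the diatonic ii on degree 2 is G#m, whereas G#dim comes from F# minor. It is labeled ii°.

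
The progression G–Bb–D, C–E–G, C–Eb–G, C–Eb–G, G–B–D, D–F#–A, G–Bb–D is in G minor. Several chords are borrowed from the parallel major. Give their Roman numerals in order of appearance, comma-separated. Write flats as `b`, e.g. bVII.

The diatonic triads in G minor (with V from harmonic minor) are Gm, Adim, Bb, Cm, D, Eb, F. Of the given chords, G–Bb–D = Gm, C–Eb–G = Cm and D–F#–A = D are diatonic. C–E–G doesn't fit — on degree 4 G minor would have Cm (iv). C is the degree-4 chord of G major, so it is the borrowed IV. G–B–D is not: scale degree 1 in G minor carries Gm (i). In G major the chord on that degree is G, so here it functions as I, borrowed from the parallel major.

IV, I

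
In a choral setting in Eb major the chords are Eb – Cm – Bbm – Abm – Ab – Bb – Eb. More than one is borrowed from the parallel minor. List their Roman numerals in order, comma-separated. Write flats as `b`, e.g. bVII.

Eb major has the diatonic set Eb, Fm, Gm, Ab, Bb, Cm, Ddim. Of the given chords, Eb, Cm, Ab and Bb are diatonic. Bbm (Bb–Db–F) doesn't fit — on degree 5 Eb major would have Bb (V). Bbm is the degree-5 chord of Eb minor, so it is the borrowed v. Abm (Ab–Cb–Eb) is not: scale degree 4 in Eb major carries Ab (IV). In Eb minor the chord on that degree is Abm, so here it functions as iv, borrowed from the parallel minor.

v, iv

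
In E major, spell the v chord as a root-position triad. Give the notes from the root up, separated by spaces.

B D F#

The root, B, is scale degree 5 — the same note in E major and E minor; only the chord quality changes. In E minor the chord on B is B–D–F#.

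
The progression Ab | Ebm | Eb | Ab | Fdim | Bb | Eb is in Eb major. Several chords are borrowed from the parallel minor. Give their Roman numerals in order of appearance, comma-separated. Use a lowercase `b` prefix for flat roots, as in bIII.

In Eb major the diatonic chords are Eb, Fm, Gm, Ab, Bb, Cm, Ddim. Ab, Eb and Bb all belong to that set. Ebm (Eb–Gb–Bb) is not: scale degree 1 in Eb major carries Eb (I). In Eb minor the chord on that degree is Ebm, so here it functions as i, borrowed from the parallel minor. Fdim (F–Ab–Cb) is not: scale degree 2 in Eb major carries Fm (ii). In Eb minor the chord on that degree is Fdim, so here it functions as ii°, borrowed from the parallel minor.

i, ii°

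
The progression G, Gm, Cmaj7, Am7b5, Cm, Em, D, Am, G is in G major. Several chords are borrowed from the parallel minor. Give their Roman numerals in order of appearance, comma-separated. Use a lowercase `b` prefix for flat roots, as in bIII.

i, iiø7, iv

The diatonic triads in G major are G, Am, Bm, C, D, Em, F#dim. G, Cmaj7, Em, D and Am are all diatonic. Gm (G–Bb–D) is not: scale degree 1 in G major carries G (I). In G minor the chord on that degree is Gm, so here it functions as i, borrowed from the parallel minor. Am7b5 (A–C–Eb–G) is not: scale degree 2 in G major carries Am (ii). In G minor the chord on that degree is Am7b5, so here it functions as iiø7, borrowed from the parallel minor. Cm (C–Eb–G) is not: scale degree 4 in G major carries C (IV). In G minor the chord on that degree is Cm, so here it functions as iv, borrowed from the parallel minor.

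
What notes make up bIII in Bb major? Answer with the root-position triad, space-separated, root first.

The root of bIII is the lowered 3rd degree: D becomes Db. Stacking thirds in Bb minor on Db gives Db–F–Ab.

Db F Ab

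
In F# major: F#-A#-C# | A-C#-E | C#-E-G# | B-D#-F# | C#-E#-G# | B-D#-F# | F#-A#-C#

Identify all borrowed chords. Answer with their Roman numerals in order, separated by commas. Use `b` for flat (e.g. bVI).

bIII, v

The diatonic triads in F# major are F#, G#m, A#m, B, C#, D#m, E#dim. F#–A#–C# = F#, B–D#–F# = B and C#–E#–G# = C# all belong to that set. A–C#–E is not: scale degree 3 in F# major carries A#m (iii). In F# minor the chord on that degree is A, so here it functions as bIII, borrowed from the parallel minor. C#–E–G# is not: scale degree 5 in F# major carries C# (V). In F# minor the chord on that degree is C#m, so here it functions as v, borrowed from the parallel minor.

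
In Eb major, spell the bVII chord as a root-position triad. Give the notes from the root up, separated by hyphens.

The root of bVII is the lowered 7th degree: D becomes Db. In Eb minor the chord on Db is Db–F–Ab.

Db-F-Ab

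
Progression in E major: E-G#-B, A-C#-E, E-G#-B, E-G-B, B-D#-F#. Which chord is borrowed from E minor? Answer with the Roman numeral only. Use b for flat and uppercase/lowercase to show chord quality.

The diatonic triads in E major are E, F#m, G#m, A, B, C#m, D#dim. E–G#–B = E, A–C#–E = A and B–D#–F# = B are all diatonic. But E–G–B is foreign: the diatonic I on degree 1 is E, whereas Em comes from E minor. It is labeled i.

i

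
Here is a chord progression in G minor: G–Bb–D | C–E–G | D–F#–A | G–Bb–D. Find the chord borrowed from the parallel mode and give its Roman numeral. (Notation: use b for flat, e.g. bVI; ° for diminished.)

IV

G minor has the diatonic set Gm, Adim, Bb, Cm, D, Eb, F (with V from harmonic minor). G–Bb–D = Gm and D–F#–A = D are both diatonic. But C–E–G is foreign: the diatonic iv on degree 4 is Cm, whereas C comes from G major. It is labeled IV.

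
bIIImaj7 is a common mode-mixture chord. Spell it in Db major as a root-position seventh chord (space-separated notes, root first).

The root of bIIImaj7 is the lowered 3rd degree: F becomes Fb. In Db minor the chord on Fb is Fb–Ab–Cb–Eb.

Fb Ab Cb Eb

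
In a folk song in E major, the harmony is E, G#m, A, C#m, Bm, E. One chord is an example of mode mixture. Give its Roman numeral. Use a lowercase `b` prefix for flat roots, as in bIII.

v

In E major the diatonic chords are E, F#m, G#m, A, B, C#m, D#dim. E, G#m, A and C#m are all diatonic. Bm (B–D–F#) is not: scale degree 5 in E major carries B (V). In E minor the chord on that degree is Bm, so here it functions as v, borrowed from the parallel minor.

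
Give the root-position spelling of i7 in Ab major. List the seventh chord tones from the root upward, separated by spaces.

Ab Cb Eb Gb

i7 is built on scale degree 1, which is Ab in both Ab major and its parallel. Stacking thirds in Ab minor on Ab gives Ab–Cb–Eb–Gb.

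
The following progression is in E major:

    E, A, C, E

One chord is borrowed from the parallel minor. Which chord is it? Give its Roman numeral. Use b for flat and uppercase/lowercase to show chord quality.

The diatonic triads in E major are E, F#m, G#m, A, B, C#m, D#dim. E and A are both diatonic. C (C–E–G) doesn't fit — on degree 6 E major would have C#m (vi). C is the degree-6 chord of E minor, so it is the borrowed bVI.

bVI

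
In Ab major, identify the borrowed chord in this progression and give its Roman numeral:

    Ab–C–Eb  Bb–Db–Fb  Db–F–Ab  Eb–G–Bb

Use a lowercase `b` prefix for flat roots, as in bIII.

ii°

The diatonic triads in Ab major are Ab, Bbm, Cm, Db, Eb, Fm, Gdim. Ab–C–Eb = Ab, Db–F–Ab = Db and Eb–G–Bb = Eb all belong to that set. Bb–Db–Fb is not: scale degree 2 in Ab major carries Bbm (ii). In Ab minor the chord on that degree is Bbdim, so here it functions as ii°, borrowed from the parallel minor.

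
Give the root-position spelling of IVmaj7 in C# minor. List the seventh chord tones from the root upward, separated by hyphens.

F#-A#-C#-E#

The root, F#, is scale degree 4 — the same note in C# minor and C# major; only the chord quality changes. Stacking thirds in C# major on F# gives F#–A#–C#–E#.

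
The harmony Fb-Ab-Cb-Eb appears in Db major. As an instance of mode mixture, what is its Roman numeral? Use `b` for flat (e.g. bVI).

In Db major scale degree 3 is F; Fb is its lowered form, from Db minor. Fb–Ab–Cb–Eb is a major-seventh chord — the form found in Db minor, not the diatonic iii (Fm). Borrowed into Db major it is written bIIImaj7.

bIIImaj7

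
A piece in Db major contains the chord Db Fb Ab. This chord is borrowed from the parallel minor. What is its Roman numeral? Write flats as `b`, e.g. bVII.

Db is scale degree 1 in Db major. Db–Fb–Ab is a minor chord — the form found in Db minor, not the diatonic I (Db). Borrowed into Db major it is written i.

i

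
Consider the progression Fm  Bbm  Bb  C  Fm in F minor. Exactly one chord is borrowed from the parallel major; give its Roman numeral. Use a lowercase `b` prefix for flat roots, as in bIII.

IV

In F minor (with V from harmonic minor) the diatonic chords are Fm, Gdim, Ab, Bbm, C, Db, Eb. Of the given chords, Fm, Bbm and C are diatonic. Bb (Bb–D–F) is not: scale degree 4 in F minor carries Bbm (iv). In F major the chord on that degree is Bb, so here it functions as IV, borrowed from the parallel major.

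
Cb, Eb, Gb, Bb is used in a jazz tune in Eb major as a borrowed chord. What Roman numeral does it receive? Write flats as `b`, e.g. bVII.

The root Cb is the lowered 6th scale degree — diatonically Eb major has C there. Diatonically Eb major has Cm (vi) on that degree; Cb–Eb–Gb–Bb is instead the major-seventh chord native to Eb minor, so it takes the label bVImaj7.

bVImaj7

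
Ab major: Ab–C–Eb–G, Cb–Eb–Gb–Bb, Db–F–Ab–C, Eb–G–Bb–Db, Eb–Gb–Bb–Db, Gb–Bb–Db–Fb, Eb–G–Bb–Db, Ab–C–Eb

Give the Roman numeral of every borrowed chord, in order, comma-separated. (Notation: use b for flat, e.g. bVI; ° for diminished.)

bIIImaj7, v7, bVII7

In Ab major the diatonic chords are Ab, Bbm, Cm, Db, Eb, Fm, Gdim. Ab–C–Eb–G = Abmaj7, Db–F–Ab–C = Dbmaj7, Eb–G–Bb–Db = Eb7 and Ab–C–Eb = Ab all belong to that set. Cb–Eb–Gb–Bb doesn't fit — on degree 3 Ab major would have Cm (iii). Cbmaj7 is the degree-3 chord of Ab minor, so it is the borrowed bIIImaj7. But Eb–Gb–Bb–Db is foreign: the diatonic V on degree 5 is Eb, whereas Ebm7 comes from Ab minor. It is labeled v7. But Gb–Bb–Db–Fb is foreign: the diatonic vii° on degree 7 is Gdim, whereas Gb7 comes from Ab minor. It is labeled bVII7.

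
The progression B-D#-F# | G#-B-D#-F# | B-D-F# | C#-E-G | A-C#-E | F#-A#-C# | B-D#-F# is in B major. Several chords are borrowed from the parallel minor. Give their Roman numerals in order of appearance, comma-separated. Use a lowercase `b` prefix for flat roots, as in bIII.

i, ii°, bVII

The diatonic triads in B major are B, C#m, D#m, E, F#, G#m, A#dim. B–D#–F# = B, G#–B–D#–F# = G#m7 and F#–A#–C# = F# are all diatonic. But B–D–F# is foreign: the diatonic I on degree 1 is B, whereas Bm comes from B minor. It is labeled i. C#–E–G doesn't fit — on degree 2 B major would have C#m (ii). C#dim is the degree-2 chord of B minor, so it is the borrowed ii°. But A–C#–E is foreign: the diatonic vii° on degree 7 is A#dim, whereas A comes from B minor. It is labeled bVII.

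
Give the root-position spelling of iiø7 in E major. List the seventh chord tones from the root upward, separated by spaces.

F# A C E

iiø7 is built on scale degree 2, which is F# in both E major and its parallel. In E minor the chord on F# is F#–A–C–E.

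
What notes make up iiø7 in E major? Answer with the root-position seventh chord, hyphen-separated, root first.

F#-A-C-E

The root, F#, is scale degree 2 — the same note in E major and E minor; only the chord quality changes. In E minor the chord on F# is F#–A–C–E.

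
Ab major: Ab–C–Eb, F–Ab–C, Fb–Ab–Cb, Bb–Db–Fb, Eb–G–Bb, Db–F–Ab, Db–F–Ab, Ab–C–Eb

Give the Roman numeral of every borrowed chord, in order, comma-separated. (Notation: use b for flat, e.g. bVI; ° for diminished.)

In Ab major the diatonic chords are Ab, Bbm, Cm, Db, Eb, Fm, Gdim. Ab–C–Eb = Ab, F–Ab–C = Fm, Eb–G–Bb = Eb and Db–F–Ab = Db are all diatonic. Fb–Ab–Cb doesn't fit — on degree 6 Ab major would have Fm (vi). Fb is the degree-6 chord of Ab minor, so it is the borrowed bVI. But Bb–Db–Fb is foreign: the diatonic ii on degree 2 is Bbm, whereas Bbdim comes from Ab minor. It is labeled ii°.

bVI, ii°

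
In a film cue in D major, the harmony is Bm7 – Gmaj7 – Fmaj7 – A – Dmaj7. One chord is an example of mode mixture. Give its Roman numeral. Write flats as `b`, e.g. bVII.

bIIImaj7

The diatonic triads in D major are D, Em, F#m, G, A, Bm, C#dim. Bm7, Gmaj7, A and Dmaj7 are all diatonic. But Fmaj7 (F–A–C–E) is foreign: the diatonic iii on degree 3 is F#m, whereas Fmaj7 comes from D minor. It is labeled bIIImaj7.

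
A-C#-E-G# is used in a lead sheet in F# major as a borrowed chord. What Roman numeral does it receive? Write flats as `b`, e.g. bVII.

bIIImaj7

In F# major scale degree 3 is A#; A is its lowered form, from F# minor. A–C#–E–G# is a major-seventh chord — the form found in F# minor, not the diatonic iii (A#m). Borrowed into F# major it is written bIIImaj7.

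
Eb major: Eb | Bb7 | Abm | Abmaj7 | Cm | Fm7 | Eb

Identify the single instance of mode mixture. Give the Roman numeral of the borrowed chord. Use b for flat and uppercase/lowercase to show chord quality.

iv

In Eb major the diatonic chords are Eb, Fm, Gm, Ab, Bb, Cm, Ddim. Of the given chords, Eb, Bb7, Abmaj7, Cm and Fm7 are diatonic. Abm (Ab–Cb–Eb) is not: scale degree 4 in Eb major carries Ab (IV). In Eb minor the chord on that degree is Abm, so here it functions as iv, borrowed from the parallel minor.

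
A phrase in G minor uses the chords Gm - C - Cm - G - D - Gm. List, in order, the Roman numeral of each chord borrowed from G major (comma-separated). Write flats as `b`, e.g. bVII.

IV, I

G minor has the diatonic set Gm, Adim, Bb, Cm, D, Eb, F (with V from harmonic minor). Of the given chords, Gm, Cm and D are diatonic. C (C–E–G) doesn't fit — on degree 4 G minor would have Cm (iv). C is the degree-4 chord of G major, so it is the borrowed IV. G (G–B–D) is not: scale degree 1 in G minor carries Gm (i). In G major the chord on that degree is G, so here it functions as I, borrowed from the parallel major.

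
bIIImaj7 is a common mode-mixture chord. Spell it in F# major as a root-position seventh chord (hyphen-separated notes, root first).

A-C#-E-G#

Scale degree 3 in F# major is A#. bIIImaj7 uses the lowered form, A, taken from F# minor. Stacking thirds in F# minor on A gives A–C#–E–G#.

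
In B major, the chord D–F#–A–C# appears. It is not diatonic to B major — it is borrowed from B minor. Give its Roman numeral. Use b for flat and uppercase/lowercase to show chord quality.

In B major scale degree 3 is D#; D is its lowered form, from B minor. D–F#–A–C# is a major-seventh chord — the form found in B minor, not the diatonic iii (D#m). Borrowed into B major it is written bIIImaj7.

bIIImaj7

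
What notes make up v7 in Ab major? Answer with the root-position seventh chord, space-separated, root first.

Eb Gb Bb Db

v7 is built on scale degree 5, which is Eb in both Ab major and its parallel. Stacking thirds in Ab minor on Eb gives Eb–Gb–Bb–Db.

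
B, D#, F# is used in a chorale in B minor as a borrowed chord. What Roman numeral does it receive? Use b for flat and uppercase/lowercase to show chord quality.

I

The root B is the diatonic 1st degree of B minor; the borrowing shows in the chord quality. The diatonic chord on degree 1 would be Bm (i), but B–D#–F# is the major chord from B major. As a borrowed chord it is labeled I.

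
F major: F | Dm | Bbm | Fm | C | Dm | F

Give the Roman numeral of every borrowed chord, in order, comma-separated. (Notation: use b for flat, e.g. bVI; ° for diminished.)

iv, i

F major has the diatonic set F, Gm, Am, Bb, C, Dm, Edim. Of the given chords, F, Dm and C are diatonic. Bbm (Bb–Db–F) is not: scale degree 4 in F major carries Bb (IV). In F minor the chord on that degree is Bbm, so here it functions as iv, borrowed from the parallel minor. Fm (F–Ab–C) is not: scale degree 1 in F major carries F (I). In F minor the chord on that degree is Fm, so here it functions as i, borrowed from the parallel minor.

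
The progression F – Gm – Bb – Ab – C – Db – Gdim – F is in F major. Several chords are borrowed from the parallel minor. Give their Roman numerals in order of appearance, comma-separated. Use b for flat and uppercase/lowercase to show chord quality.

The diatonic triads in F major are F, Gm, Am, Bb, C, Dm, Edim. F, Gm, Bb and C all belong to that set. Ab (Ab–C–Eb) is not: scale degree 3 in F major carries Am (iii). In F minor the chord on that degree is Ab, so here it functions as bIII, borrowed from the parallel minor. Db (Db–F–Ab) is not: scale degree 6 in F major carries Dm (vi). In F minor the chord on that degree is Db, so here it functions as bVI, borrowed from the parallel minor. Gdim (G–Bb–Db) doesn't fit — on degree 2 F major would have Gm (ii). Gdim is the degree-2 chord of F minor, so it is the borrowed ii°.

bIII, bVI, ii°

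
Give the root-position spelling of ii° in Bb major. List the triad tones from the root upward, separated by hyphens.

ii° is built on scale degree 2, which is C in both Bb major and its parallel. Stacking thirds in Bb minor on C gives C–Eb–Gb.

C-Eb-Gb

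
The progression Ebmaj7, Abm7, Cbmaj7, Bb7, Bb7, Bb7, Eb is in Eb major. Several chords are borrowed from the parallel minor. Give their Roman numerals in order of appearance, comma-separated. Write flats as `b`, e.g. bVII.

Eb major has the diatonic set Eb, Fm, Gm, Ab, Bb, Cm, Ddim. Ebmaj7, Bb7 and Eb are all diatonic. But Abm7 (Ab–Cb–Eb–Gb) is foreign: the diatonic IV on degree 4 is Ab, whereas Abm7 comes from Eb minor. It is labeled iv7. But Cbmaj7 (Cb–Eb–Gb–Bb) is foreign: the diatonic vi on degree 6 is Cm, whereas Cbmaj7 comes from Eb minor. It is labeled bVImaj7.

iv7, bVImaj7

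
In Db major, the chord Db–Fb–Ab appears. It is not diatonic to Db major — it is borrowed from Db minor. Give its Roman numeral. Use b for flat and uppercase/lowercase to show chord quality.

i

Db is scale degree 1 in Db major. Diatonically Db major has Db (I) on that degree; Db–Fb–Ab is instead the minor chord native to Db minor, so it takes the label i.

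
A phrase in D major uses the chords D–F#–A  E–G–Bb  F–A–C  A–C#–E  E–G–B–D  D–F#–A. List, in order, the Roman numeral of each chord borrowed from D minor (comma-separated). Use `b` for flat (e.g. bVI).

ii°, bIII

The diatonic triads in D major are D, Em, F#m, G, A, Bm, C#dim. Of the given chords, D–F#–A = D, A–C#–E = A and E–G–B–D = Em7 are diatonic. E–G–Bb is not: scale degree 2 in D major carries Em (ii). In D minor the chord on that degree is Edim, so here it functions as ii°, borrowed from the parallel minor. F–A–C is not: scale degree 3 in D major carries F#m (iii). In D minor the chord on that degree is F, so here it functions as bIII, borrowed from the parallel minor.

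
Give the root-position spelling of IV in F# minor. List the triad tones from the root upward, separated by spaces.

B D# F#

The root, B, is scale degree 4 — the same note in F# minor and F# major; only the chord quality changes. In F# major the chord on B is B–D#–F#.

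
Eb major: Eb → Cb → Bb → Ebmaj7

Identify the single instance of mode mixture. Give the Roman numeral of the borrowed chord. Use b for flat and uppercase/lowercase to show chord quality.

In Eb major the diatonic chords are Eb, Fm, Gm, Ab, Bb, Cm, Ddim. Eb, Bb and Ebmaj7 are all diatonic. Cb (Cb–Eb–Gb) is not: scale degree 6 in Eb major carries Cm (vi). In Eb minor the chord on that degree is Cb, so here it functions as bVI, borrowed from the parallel minor.

bVI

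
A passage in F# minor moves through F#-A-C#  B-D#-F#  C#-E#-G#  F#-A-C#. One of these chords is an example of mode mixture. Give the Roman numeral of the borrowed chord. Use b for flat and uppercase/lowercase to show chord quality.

F# minor has the diatonic set F#m, G#dim, A, Bm, C#, D, E (with V from harmonic minor). Of the given chords, F#–A–C# = F#m and C#–E#–G# = C# are diatonic. B–D#–F# is not: scale degree 4 in F# minor carries Bm (iv). In F# major the chord on that degree is B, so here it functions as IV, borrowed from the parallel major.

IV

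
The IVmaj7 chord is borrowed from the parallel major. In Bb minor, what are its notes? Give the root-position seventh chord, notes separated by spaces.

Eb G Bb D

The root, Eb, is scale degree 4 — the same note in Bb minor and Bb major; only the chord quality changes. Building the major-seventh chord from the parallel major on Eb: Eb–G–Bb–D.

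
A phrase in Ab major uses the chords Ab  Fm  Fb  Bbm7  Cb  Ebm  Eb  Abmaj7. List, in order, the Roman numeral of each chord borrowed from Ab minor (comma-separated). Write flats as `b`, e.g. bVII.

Ab major has the diatonic set Ab, Bbm, Cm, Db, Eb, Fm, Gdim. Of the given chords, Ab, Fm, Bbm7, Eb and Abmaj7 are diatonic. Fb (Fb–Ab–Cb) is not: scale degree 6 in Ab major carries Fm (vi). In Ab minor the chord on that degree is Fb, so here it functions as bVI, borrowed from the parallel minor. But Cb (Cb–Eb–Gb) is foreign: the diatonic iii on degree 3 is Cm, whereas Cb comes from Ab minor. It is labeled bIII. Ebm (Eb–Gb–Bb) is not: scale degree 5 in Ab major carries Eb (V). In Ab minor the chord on that degree is Ebm, so here it functions as v, borrowed from the parallel minor.

bVI, bIII, v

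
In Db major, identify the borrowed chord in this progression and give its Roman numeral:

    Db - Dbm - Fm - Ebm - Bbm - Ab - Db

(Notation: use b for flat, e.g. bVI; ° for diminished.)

Db major has the diatonic set Db, Ebm, Fm, Gb, Ab, Bbm, Cdim. Db, Fm, Ebm, Bbm and Ab all belong to that set. Dbm (Db–Fb–Ab) is not: scale degree 1 in Db major carries Db (I). In Db minor the chord on that degree is Dbm, so here it functions as i, borrowed from the parallel minor.

i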